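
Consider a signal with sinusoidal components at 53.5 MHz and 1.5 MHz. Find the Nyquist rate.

107 MHz

Highest-frequency component: 53.5 MHz.
Nyquist rate = 2 × 53.5 MHz = 107 MHz.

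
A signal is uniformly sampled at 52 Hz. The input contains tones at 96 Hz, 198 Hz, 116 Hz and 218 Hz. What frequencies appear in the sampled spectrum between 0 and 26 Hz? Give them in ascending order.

8 Hz, 10 Hz, 12 Hz

fs/2 = 26 Hz.
96 Hz mod fs = 44 Hz.
44 Hz > fs/2 = 26 Hz, folds to fs − 44 Hz = 8 Hz.
198 Hz mod fs = 42 Hz.
42 Hz > fs/2 = 26 Hz, folds to fs − 42 Hz = 10 Hz.
116 Hz mod fs = 12 Hz.
12 Hz ≤ fs/2 = 26 Hz, appears at 12 Hz.
218 Hz mod fs = 10 Hz.
10 Hz ≤ fs/2 = 26 Hz, appears at 10 Hz.
Distinct values: {8 Hz, 10 Hz, 12 Hz}.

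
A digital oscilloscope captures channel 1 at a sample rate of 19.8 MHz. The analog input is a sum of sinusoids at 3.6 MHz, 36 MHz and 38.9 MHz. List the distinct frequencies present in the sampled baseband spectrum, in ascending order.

0.7 MHz, 3.6 MHz

fs/2 = 9.9 MHz.
3.6 MHz ≤ fs/2 = 9.9 MHz, passes unchanged.
36 MHz mod fs = 16.2 MHz.
16.2 MHz > fs/2 = 9.9 MHz, folds to fs − 16.2 MHz = 3.6 MHz.
38.9 MHz mod fs = 19.1 MHz.
19.1 MHz > fs/2 = 9.9 MHz, folds to fs − 19.1 MHz = 0.7 MHz.
Distinct values: {0.7 MHz, 3.6 MHz}.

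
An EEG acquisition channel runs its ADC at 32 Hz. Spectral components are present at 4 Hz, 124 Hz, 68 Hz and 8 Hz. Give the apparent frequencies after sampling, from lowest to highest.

4 Hz, 8 Hz

fs/2 = 16 Hz.
4 Hz ≤ fs/2 = 16 Hz, passes unchanged.
124 Hz mod fs = 28 Hz.
28 Hz > fs/2 = 16 Hz, folds to fs − 28 Hz = 4 Hz.
68 Hz mod fs = 4 Hz.
4 Hz ≤ fs/2 = 16 Hz, appears at 4 Hz.
8 Hz ≤ fs/2 = 16 Hz, passes unchanged.
Distinct values: {4 Hz, 8 Hz}.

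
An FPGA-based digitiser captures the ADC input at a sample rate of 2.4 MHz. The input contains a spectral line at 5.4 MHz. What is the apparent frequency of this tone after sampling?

5.4 MHz mod fs = 0.6 MHz.
0.6 MHz ≤ fs/2 = 1.2 MHz, appears at 0.6 MHz.

0.6 MHz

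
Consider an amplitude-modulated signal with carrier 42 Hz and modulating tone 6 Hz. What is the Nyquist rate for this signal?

AM sidebands sit at fc ± fm = 36 Hz and 48 Hz.
Highest-frequency component: 48 Hz.
Nyquist rate = 2 × 48 Hz = 96 Hz.

96 Hz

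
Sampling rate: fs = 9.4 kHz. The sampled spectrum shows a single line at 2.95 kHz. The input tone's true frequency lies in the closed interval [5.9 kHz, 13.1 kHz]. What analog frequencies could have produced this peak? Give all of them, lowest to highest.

Frequencies that alias to 2.95 kHz are k·fs ± 2.95 kHz for integer k ≥ 0.
k=0: 2.95 kHz.
k=1: 6.45 kHz, 12.35 kHz.
k=2: 15.85 kHz, 21.75 kHz.
Within [5.9 kHz, 13.1 kHz]: 6.45 kHz, 12.35 kHz.

6.45 kHz, 12.35 kHz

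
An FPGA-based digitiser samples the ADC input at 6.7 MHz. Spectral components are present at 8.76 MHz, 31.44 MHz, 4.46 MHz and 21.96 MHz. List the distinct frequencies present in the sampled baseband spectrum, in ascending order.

1.86 MHz, 2.06 MHz, 2.24 MHz

fs/2 = 3.35 MHz.
8.76 MHz mod fs = 2.06 MHz.
2.06 MHz ≤ fs/2 = 3.35 MHz, appears at 2.06 MHz.
31.44 MHz mod fs = 4.64 MHz.
4.64 MHz > fs/2 = 3.35 MHz, folds to fs − 4.64 MHz = 2.06 MHz.
4.46 MHz > fs/2 = 3.35 MHz, folds to fs − 4.46 MHz = 2.24 MHz.
21.96 MHz mod fs = 1.86 MHz.
1.86 MHz ≤ fs/2 = 3.35 MHz, appears at 1.86 MHz.
Distinct values: {1.86 MHz, 2.06 MHz, 2.24 MHz}.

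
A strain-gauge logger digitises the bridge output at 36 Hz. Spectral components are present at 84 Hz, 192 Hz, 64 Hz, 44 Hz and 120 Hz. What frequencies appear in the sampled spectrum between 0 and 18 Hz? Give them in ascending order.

fs/2 = 18 Hz.
84 Hz mod fs = 12 Hz.
12 Hz ≤ fs/2 = 18 Hz, appears at 12 Hz.
192 Hz mod fs = 12 Hz.
12 Hz ≤ fs/2 = 18 Hz, appears at 12 Hz.
64 Hz mod fs = 28 Hz.
28 Hz > fs/2 = 18 Hz, folds to fs − 28 Hz = 8 Hz.
44 Hz mod fs = 8 Hz.
8 Hz ≤ fs/2 = 18 Hz, appears at 8 Hz.
120 Hz mod fs = 12 Hz.
12 Hz ≤ fs/2 = 18 Hz, appears at 12 Hz.
Distinct values: {8 Hz, 12 Hz}.

8 Hz, 12 Hz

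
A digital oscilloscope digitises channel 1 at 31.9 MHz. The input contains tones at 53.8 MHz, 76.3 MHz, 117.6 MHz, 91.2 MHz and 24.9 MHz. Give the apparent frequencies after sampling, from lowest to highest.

fs/2 = 15.95 MHz.
53.8 MHz mod fs = 21.9 MHz.
21.9 MHz > fs/2 = 15.95 MHz, folds to fs − 21.9 MHz = 10 MHz.
76.3 MHz mod fs = 12.5 MHz.
12.5 MHz ≤ fs/2 = 15.95 MHz, appears at 12.5 MHz.
117.6 MHz mod fs = 21.9 MHz.
21.9 MHz > fs/2 = 15.95 MHz, folds to fs − 21.9 MHz = 10 MHz.
91.2 MHz mod fs = 27.4 MHz.
27.4 MHz > fs/2 = 15.95 MHz, folds to fs − 27.4 MHz = 4.5 MHz.
24.9 MHz > fs/2 = 15.95 MHz, folds to fs − 24.9 MHz = 7 MHz.
Distinct values: {4.5 MHz, 7 MHz, 10 MHz, 12.5 MHz}.

4.5 MHz, 7 MHz, 10 MHz, 12.5 MHz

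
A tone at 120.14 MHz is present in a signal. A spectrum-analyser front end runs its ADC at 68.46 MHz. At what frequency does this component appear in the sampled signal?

120.14 MHz mod fs = 51.68 MHz.
51.68 MHz > fs/2 = 34.23 MHz, folds to fs − 51.68 MHz = 16.78 MHz.

16.78 MHz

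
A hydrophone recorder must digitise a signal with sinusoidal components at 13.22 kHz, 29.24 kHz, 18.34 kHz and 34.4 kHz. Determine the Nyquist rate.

Highest-frequency component: 34.4 kHz.
Nyquist rate = 2 × 34.4 kHz = 68.8 kHz.

68.8 kHz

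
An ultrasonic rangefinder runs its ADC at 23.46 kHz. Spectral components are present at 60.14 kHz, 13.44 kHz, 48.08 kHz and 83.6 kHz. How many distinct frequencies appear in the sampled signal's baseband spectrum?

3

fs/2 = 11.73 kHz.
60.14 kHz mod fs = 13.22 kHz.
13.22 kHz > fs/2 = 11.73 kHz, folds to fs − 13.22 kHz = 10.24 kHz.
13.44 kHz > fs/2 = 11.73 kHz, folds to fs − 13.44 kHz = 10.02 kHz.
48.08 kHz mod fs = 1.16 kHz.
1.16 kHz ≤ fs/2 = 11.73 kHz, appears at 1.16 kHz.
83.6 kHz mod fs = 13.22 kHz.
13.22 kHz > fs/2 = 11.73 kHz, folds to fs − 13.22 kHz = 10.24 kHz.
Distinct values: {1.16 kHz, 10.02 kHz, 10.24 kHz} → 3.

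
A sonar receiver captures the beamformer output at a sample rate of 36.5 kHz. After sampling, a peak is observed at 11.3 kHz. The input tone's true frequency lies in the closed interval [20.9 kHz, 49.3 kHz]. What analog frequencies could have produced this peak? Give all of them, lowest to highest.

Frequencies that alias to 11.3 kHz are k·fs ± 11.3 kHz for integer k ≥ 0.
k=0: 11.3 kHz.
k=1: 25.2 kHz, 47.8 kHz.
k=2: 61.7 kHz, 84.3 kHz.
Within [20.9 kHz, 49.3 kHz]: 25.2 kHz, 47.8 kHz.

25.2 kHz, 47.8 kHz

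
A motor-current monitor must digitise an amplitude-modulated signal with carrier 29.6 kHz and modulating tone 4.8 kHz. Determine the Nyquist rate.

68.8 kHz

AM sidebands sit at fc ± fm = 24.8 kHz and 34.4 kHz.
Highest-frequency component: 34.4 kHz.
Nyquist rate = 2 × 34.4 kHz = 68.8 kHz.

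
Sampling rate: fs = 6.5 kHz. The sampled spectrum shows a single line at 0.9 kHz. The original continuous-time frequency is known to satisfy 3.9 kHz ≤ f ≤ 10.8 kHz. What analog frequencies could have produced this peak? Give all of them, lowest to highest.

Frequencies that alias to 0.9 kHz are k·fs ± 0.9 kHz for integer k ≥ 0.
k=0: 0.9 kHz.
k=1: 5.6 kHz, 7.4 kHz.
k=2: 12.1 kHz, 13.9 kHz.
Within [3.9 kHz, 10.8 kHz]: 5.6 kHz, 7.4 kHz.

5.6 kHz, 7.4 kHz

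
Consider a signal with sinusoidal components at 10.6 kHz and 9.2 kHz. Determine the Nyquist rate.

Highest-frequency component: 10.6 kHz.
Nyquist rate = 2 × 10.6 kHz = 21.2 kHz.

21.2 kHz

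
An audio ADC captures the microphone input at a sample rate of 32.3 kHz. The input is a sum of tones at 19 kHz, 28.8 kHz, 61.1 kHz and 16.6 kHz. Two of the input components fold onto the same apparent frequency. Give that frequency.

3.5 kHz

fs/2 = 16.15 kHz.
19 kHz > fs/2 = 16.15 kHz, folds to fs − 19 kHz = 13.3 kHz.
28.8 kHz > fs/2 = 16.15 kHz, folds to fs − 28.8 kHz = 3.5 kHz.
61.1 kHz mod fs = 28.8 kHz.
28.8 kHz > fs/2 = 16.15 kHz, folds to fs − 28.8 kHz = 3.5 kHz.
16.6 kHz > fs/2 = 16.15 kHz, folds to fs − 16.6 kHz = 15.7 kHz.
28.8 kHz and 61.1 kHz both map to 3.5 kHz.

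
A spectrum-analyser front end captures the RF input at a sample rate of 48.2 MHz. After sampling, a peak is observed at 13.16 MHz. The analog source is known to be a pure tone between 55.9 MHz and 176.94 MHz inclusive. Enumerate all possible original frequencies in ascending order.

61.36 MHz, 83.24 MHz, 109.56 MHz, 131.44 MHz, 157.76 MHz

Frequencies that alias to 13.16 MHz are k·fs ± 13.16 MHz for integer k ≥ 0.
k=0: 13.16 MHz.
k=1: 35.04 MHz, 61.36 MHz.
k=2: 83.24 MHz, 109.56 MHz.
k=3: 131.44 MHz, 157.76 MHz.
k=4: 179.64 MHz, 205.96 MHz.
Within [55.9 MHz, 176.94 MHz]: 61.36 MHz, 83.24 MHz, 109.56 MHz, 131.44 MHz, 157.76 MHz.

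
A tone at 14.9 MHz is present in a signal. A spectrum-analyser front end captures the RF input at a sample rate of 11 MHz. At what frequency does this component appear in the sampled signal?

3.9 MHz

14.9 MHz mod fs = 3.9 MHz.
3.9 MHz ≤ fs/2 = 5.5 MHz, appears at 3.9 MHz.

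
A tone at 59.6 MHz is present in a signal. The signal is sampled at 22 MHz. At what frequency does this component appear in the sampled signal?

59.6 MHz mod fs = 15.6 MHz.
15.6 MHz > fs/2 = 11 MHz, folds to fs − 15.6 MHz = 6.4 MHz.

6.4 MHz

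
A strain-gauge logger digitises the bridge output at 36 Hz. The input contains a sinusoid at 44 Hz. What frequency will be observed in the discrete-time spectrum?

44 Hz mod fs = 8 Hz.
8 Hz ≤ fs/2 = 18 Hz, appears at 8 Hz.

8 Hz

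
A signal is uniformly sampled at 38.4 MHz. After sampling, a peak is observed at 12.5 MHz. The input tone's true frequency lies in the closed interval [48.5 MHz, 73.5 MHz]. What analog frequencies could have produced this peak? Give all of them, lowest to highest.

Frequencies that alias to 12.5 MHz are k·fs ± 12.5 MHz for integer k ≥ 0.
k=0: 12.5 MHz.
k=1: 25.9 MHz, 50.9 MHz.
k=2: 64.3 MHz, 89.3 MHz.
k=3: 102.7 MHz, 127.7 MHz.
Within [48.5 MHz, 73.5 MHz]: 50.9 MHz, 64.3 MHz.

50.9 MHz, 64.3 MHz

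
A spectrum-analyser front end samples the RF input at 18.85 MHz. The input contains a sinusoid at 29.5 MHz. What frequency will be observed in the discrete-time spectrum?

8.2 MHz

29.5 MHz mod fs = 10.65 MHz.
10.65 MHz > fs/2 = 9.425 MHz, folds to fs − 10.65 MHz = 8.2 MHz.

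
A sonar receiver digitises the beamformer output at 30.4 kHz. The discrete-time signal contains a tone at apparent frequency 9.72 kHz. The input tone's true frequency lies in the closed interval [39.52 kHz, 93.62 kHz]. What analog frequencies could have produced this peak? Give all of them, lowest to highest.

Frequencies that alias to 9.72 kHz are k·fs ± 9.72 kHz for integer k ≥ 0.
k=0: 9.72 kHz.
k=1: 20.68 kHz, 40.12 kHz.
k=2: 51.08 kHz, 70.52 kHz.
k=3: 81.48 kHz, 100.92 kHz.
k=4: 111.88 kHz, 131.32 kHz.
Within [39.52 kHz, 93.62 kHz]: 40.12 kHz, 51.08 kHz, 70.52 kHz, 81.48 kHz.

40.12 kHz, 51.08 kHz, 70.52 kHz, 81.48 kHz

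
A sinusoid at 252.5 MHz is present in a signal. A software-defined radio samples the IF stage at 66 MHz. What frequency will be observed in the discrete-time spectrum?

11.5 MHz

252.5 MHz mod fs = 54.5 MHz.
54.5 MHz > fs/2 = 33 MHz, folds to fs − 54.5 MHz = 11.5 MHz.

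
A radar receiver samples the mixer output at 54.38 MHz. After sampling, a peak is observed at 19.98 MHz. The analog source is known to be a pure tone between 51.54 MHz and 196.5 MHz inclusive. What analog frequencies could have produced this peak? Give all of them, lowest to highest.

Frequencies that alias to 19.98 MHz are k·fs ± 19.98 MHz for integer k ≥ 0.
k=0: 19.98 MHz.
k=1: 34.4 MHz, 74.36 MHz.
k=2: 88.78 MHz, 128.74 MHz.
k=3: 143.16 MHz, 183.12 MHz.
k=4: 197.54 MHz, 237.5 MHz.
Within [51.54 MHz, 196.5 MHz]: 74.36 MHz, 88.78 MHz, 128.74 MHz, 143.16 MHz, 183.12 MHz.

74.36 MHz, 88.78 MHz, 128.74 MHz, 143.16 MHz, 183.12 MHz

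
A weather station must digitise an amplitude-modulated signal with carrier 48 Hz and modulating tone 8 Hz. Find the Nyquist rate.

AM sidebands sit at fc ± fm = 40 Hz and 56 Hz.
Highest-frequency component: 56 Hz.
Nyquist rate = 2 × 56 Hz = 112 Hz.

112 Hz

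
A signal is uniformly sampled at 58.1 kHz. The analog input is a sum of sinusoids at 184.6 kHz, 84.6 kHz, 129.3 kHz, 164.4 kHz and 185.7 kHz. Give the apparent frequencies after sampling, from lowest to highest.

fs/2 = 29.05 kHz.
184.6 kHz mod fs = 10.3 kHz.
10.3 kHz ≤ fs/2 = 29.05 kHz, appears at 10.3 kHz.
84.6 kHz mod fs = 26.5 kHz.
26.5 kHz ≤ fs/2 = 29.05 kHz, appears at 26.5 kHz.
129.3 kHz mod fs = 13.1 kHz.
13.1 kHz ≤ fs/2 = 29.05 kHz, appears at 13.1 kHz.
164.4 kHz mod fs = 48.2 kHz.
48.2 kHz > fs/2 = 29.05 kHz, folds to fs − 48.2 kHz = 9.9 kHz.
185.7 kHz mod fs = 11.4 kHz.
11.4 kHz ≤ fs/2 = 29.05 kHz, appears at 11.4 kHz.
Distinct values: {9.9 kHz, 10.3 kHz, 11.4 kHz, 13.1 kHz, 26.5 kHz}.

9.9 kHz, 10.3 kHz, 11.4 kHz, 13.1 kHz, 26.5 kHz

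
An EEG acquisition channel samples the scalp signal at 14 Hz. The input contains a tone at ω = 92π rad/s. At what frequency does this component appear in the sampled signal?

ω = 92π rad/s → f = ω/(2π) = 46 Hz.
46 Hz mod fs = 4 Hz.
4 Hz ≤ fs/2 = 7 Hz, appears at 4 Hz.

4 Hz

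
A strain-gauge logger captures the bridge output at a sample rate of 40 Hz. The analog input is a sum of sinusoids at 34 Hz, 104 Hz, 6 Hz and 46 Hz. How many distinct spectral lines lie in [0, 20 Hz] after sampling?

fs/2 = 20 Hz.
34 Hz > fs/2 = 20 Hz, folds to fs − 34 Hz = 6 Hz.
104 Hz mod fs = 24 Hz.
24 Hz > fs/2 = 20 Hz, folds to fs − 24 Hz = 16 Hz.
6 Hz ≤ fs/2 = 20 Hz, passes unchanged.
46 Hz mod fs = 6 Hz.
6 Hz ≤ fs/2 = 20 Hz, appears at 6 Hz.
Distinct values: {6 Hz, 16 Hz} → 2.

2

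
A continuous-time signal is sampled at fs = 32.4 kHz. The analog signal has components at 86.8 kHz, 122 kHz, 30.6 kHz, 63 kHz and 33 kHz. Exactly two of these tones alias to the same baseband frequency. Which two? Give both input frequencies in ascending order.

fs/2 = 16.2 kHz.
86.8 kHz mod fs = 22 kHz.
22 kHz > fs/2 = 16.2 kHz, folds to fs − 22 kHz = 10.4 kHz.
122 kHz mod fs = 24.8 kHz.
24.8 kHz > fs/2 = 16.2 kHz, folds to fs − 24.8 kHz = 7.6 kHz.
30.6 kHz > fs/2 = 16.2 kHz, folds to fs − 30.6 kHz = 1.8 kHz.
63 kHz mod fs = 30.6 kHz.
30.6 kHz > fs/2 = 16.2 kHz, folds to fs − 30.6 kHz = 1.8 kHz.
33 kHz mod fs = 0.6 kHz.
0.6 kHz ≤ fs/2 = 16.2 kHz, appears at 0.6 kHz.
30.6 kHz and 63 kHz both map to 1.8 kHz.

30.6 kHz, 63 kHz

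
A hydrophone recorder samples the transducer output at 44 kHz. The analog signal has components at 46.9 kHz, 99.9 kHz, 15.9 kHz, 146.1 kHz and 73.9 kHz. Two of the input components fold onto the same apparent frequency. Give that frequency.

14.1 kHz

fs/2 = 22 kHz.
46.9 kHz mod fs = 2.9 kHz.
2.9 kHz ≤ fs/2 = 22 kHz, appears at 2.9 kHz.
99.9 kHz mod fs = 11.9 kHz.
11.9 kHz ≤ fs/2 = 22 kHz, appears at 11.9 kHz.
15.9 kHz ≤ fs/2 = 22 kHz, passes unchanged.
146.1 kHz mod fs = 14.1 kHz.
14.1 kHz ≤ fs/2 = 22 kHz, appears at 14.1 kHz.
73.9 kHz mod fs = 29.9 kHz.
29.9 kHz > fs/2 = 22 kHz, folds to fs − 29.9 kHz = 14.1 kHz.
73.9 kHz and 146.1 kHz both map to 14.1 kHz.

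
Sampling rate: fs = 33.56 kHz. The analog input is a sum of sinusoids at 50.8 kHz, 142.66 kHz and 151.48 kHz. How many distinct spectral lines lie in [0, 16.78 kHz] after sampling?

2

fs/2 = 16.78 kHz.
50.8 kHz mod fs = 17.24 kHz.
17.24 kHz > fs/2 = 16.78 kHz, folds to fs − 17.24 kHz = 16.32 kHz.
142.66 kHz mod fs = 8.42 kHz.
8.42 kHz ≤ fs/2 = 16.78 kHz, appears at 8.42 kHz.
151.48 kHz mod fs = 17.24 kHz.
17.24 kHz > fs/2 = 16.78 kHz, folds to fs − 17.24 kHz = 16.32 kHz.
Distinct values: {8.42 kHz, 16.32 kHz} → 2.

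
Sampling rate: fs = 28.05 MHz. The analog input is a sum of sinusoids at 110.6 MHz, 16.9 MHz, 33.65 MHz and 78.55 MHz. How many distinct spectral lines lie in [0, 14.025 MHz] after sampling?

3

fs/2 = 14.025 MHz.
110.6 MHz mod fs = 26.45 MHz.
26.45 MHz > fs/2 = 14.025 MHz, folds to fs − 26.45 MHz = 1.6 MHz.
16.9 MHz > fs/2 = 14.025 MHz, folds to fs − 16.9 MHz = 11.15 MHz.
33.65 MHz mod fs = 5.6 MHz.
5.6 MHz ≤ fs/2 = 14.025 MHz, appears at 5.6 MHz.
78.55 MHz mod fs = 22.45 MHz.
22.45 MHz > fs/2 = 14.025 MHz, folds to fs − 22.45 MHz = 5.6 MHz.
Distinct values: {1.6 MHz, 5.6 MHz, 11.15 MHz} → 3.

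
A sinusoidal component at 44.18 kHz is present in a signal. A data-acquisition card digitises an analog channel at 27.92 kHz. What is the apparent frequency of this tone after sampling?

11.66 kHz

44.18 kHz mod fs = 16.26 kHz.
16.26 kHz > fs/2 = 13.96 kHz, folds to fs − 16.26 kHz = 11.66 kHz.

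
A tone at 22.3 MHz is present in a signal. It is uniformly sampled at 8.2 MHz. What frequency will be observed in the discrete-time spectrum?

2.3 MHz

22.3 MHz mod fs = 5.9 MHz.
5.9 MHz > fs/2 = 4.1 MHz, folds to fs − 5.9 MHz = 2.3 MHz.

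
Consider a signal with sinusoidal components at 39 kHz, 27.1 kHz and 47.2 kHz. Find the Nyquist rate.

94.4 kHz

Highest-frequency component: 47.2 kHz.
Nyquist rate = 2 × 47.2 kHz = 94.4 kHz.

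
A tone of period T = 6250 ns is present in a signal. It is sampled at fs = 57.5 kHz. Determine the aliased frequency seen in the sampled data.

T = 6250 ns → f = 1/T = 160 kHz.
160 kHz mod fs = 45 kHz.
45 kHz > fs/2 = 28.75 kHz, folds to fs − 45 kHz = 12.5 kHz.

12.5 kHz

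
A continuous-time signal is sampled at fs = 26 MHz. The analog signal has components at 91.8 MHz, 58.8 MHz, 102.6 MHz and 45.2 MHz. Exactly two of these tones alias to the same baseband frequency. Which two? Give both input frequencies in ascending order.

fs/2 = 13 MHz.
91.8 MHz mod fs = 13.8 MHz.
13.8 MHz > fs/2 = 13 MHz, folds to fs − 13.8 MHz = 12.2 MHz.
58.8 MHz mod fs = 6.8 MHz.
6.8 MHz ≤ fs/2 = 13 MHz, appears at 6.8 MHz.
102.6 MHz mod fs = 24.6 MHz.
24.6 MHz > fs/2 = 13 MHz, folds to fs − 24.6 MHz = 1.4 MHz.
45.2 MHz mod fs = 19.2 MHz.
19.2 MHz > fs/2 = 13 MHz, folds to fs − 19.2 MHz = 6.8 MHz.
45.2 MHz and 58.8 MHz both map to 6.8 MHz.

45.2 MHz, 58.8 MHz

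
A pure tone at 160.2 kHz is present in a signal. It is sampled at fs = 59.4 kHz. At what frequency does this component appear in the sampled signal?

18 kHz

160.2 kHz mod fs = 41.4 kHz.
41.4 kHz > fs/2 = 29.7 kHz, folds to fs − 41.4 kHz = 18 kHz.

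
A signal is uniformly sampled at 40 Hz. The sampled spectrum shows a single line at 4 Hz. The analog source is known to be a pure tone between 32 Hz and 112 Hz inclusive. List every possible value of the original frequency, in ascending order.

36 Hz, 44 Hz, 76 Hz, 84 Hz

Frequencies that alias to 4 Hz are k·fs ± 4 Hz for integer k ≥ 0.
k=0: 4 Hz.
k=1: 36 Hz, 44 Hz.
k=2: 76 Hz, 84 Hz.
k=3: 116 Hz, 124 Hz.
Within [32 Hz, 112 Hz]: 36 Hz, 44 Hz, 76 Hz, 84 Hz.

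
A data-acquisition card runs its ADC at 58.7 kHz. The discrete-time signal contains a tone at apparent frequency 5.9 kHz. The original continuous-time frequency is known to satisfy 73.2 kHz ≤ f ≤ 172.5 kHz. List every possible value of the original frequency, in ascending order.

111.5 kHz, 123.3 kHz, 170.2 kHz

Frequencies that alias to 5.9 kHz are k·fs ± 5.9 kHz for integer k ≥ 0.
k=0: 5.9 kHz.
k=1: 52.8 kHz, 64.6 kHz.
k=2: 111.5 kHz, 123.3 kHz.
k=3: 170.2 kHz, 182 kHz.
k=4: 228.9 kHz, 240.7 kHz.
Within [73.2 kHz, 172.5 kHz]: 111.5 kHz, 123.3 kHz, 170.2 kHz.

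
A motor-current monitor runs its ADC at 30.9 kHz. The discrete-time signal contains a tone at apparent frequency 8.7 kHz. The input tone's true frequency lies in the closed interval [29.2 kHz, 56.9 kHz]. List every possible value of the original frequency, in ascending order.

39.6 kHz, 53.1 kHz

Frequencies that alias to 8.7 kHz are k·fs ± 8.7 kHz for integer k ≥ 0.
k=0: 8.7 kHz.
k=1: 22.2 kHz, 39.6 kHz.
k=2: 53.1 kHz, 70.5 kHz.
k=3: 84 kHz, 101.4 kHz.
Within [29.2 kHz, 56.9 kHz]: 39.6 kHz, 53.1 kHz.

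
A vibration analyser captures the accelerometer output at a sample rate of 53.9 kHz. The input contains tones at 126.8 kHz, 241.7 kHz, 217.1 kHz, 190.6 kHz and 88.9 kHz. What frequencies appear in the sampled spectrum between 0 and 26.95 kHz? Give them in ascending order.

1.5 kHz, 18.9 kHz, 19 kHz, 25 kHz, 26.1 kHz

fs/2 = 26.95 kHz.
126.8 kHz mod fs = 19 kHz.
19 kHz ≤ fs/2 = 26.95 kHz, appears at 19 kHz.
241.7 kHz mod fs = 26.1 kHz.
26.1 kHz ≤ fs/2 = 26.95 kHz, appears at 26.1 kHz.
217.1 kHz mod fs = 1.5 kHz.
1.5 kHz ≤ fs/2 = 26.95 kHz, appears at 1.5 kHz.
190.6 kHz mod fs = 28.9 kHz.
28.9 kHz > fs/2 = 26.95 kHz, folds to fs − 28.9 kHz = 25 kHz.
88.9 kHz mod fs = 35 kHz.
35 kHz > fs/2 = 26.95 kHz, folds to fs − 35 kHz = 18.9 kHz.
Distinct values: {1.5 kHz, 18.9 kHz, 19 kHz, 25 kHz, 26.1 kHz}.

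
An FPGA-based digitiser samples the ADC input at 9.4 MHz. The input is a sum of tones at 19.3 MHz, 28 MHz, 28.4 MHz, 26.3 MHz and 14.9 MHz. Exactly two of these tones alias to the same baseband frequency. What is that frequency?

0.2 MHz

fs/2 = 4.7 MHz.
19.3 MHz mod fs = 0.5 MHz.
0.5 MHz ≤ fs/2 = 4.7 MHz, appears at 0.5 MHz.
28 MHz mod fs = 9.2 MHz.
9.2 MHz > fs/2 = 4.7 MHz, folds to fs − 9.2 MHz = 0.2 MHz.
28.4 MHz mod fs = 0.2 MHz.
0.2 MHz ≤ fs/2 = 4.7 MHz, appears at 0.2 MHz.
26.3 MHz mod fs = 7.5 MHz.
7.5 MHz > fs/2 = 4.7 MHz, folds to fs − 7.5 MHz = 1.9 MHz.
14.9 MHz mod fs = 5.5 MHz.
5.5 MHz > fs/2 = 4.7 MHz, folds to fs − 5.5 MHz = 3.9 MHz.
28 MHz and 28.4 MHz both map to 0.2 MHz.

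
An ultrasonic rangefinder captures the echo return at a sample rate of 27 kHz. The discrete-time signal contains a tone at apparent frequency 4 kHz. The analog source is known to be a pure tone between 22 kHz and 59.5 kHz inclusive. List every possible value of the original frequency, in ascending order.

Frequencies that alias to 4 kHz are k·fs ± 4 kHz for integer k ≥ 0.
k=0: 4 kHz.
k=1: 23 kHz, 31 kHz.
k=2: 50 kHz, 58 kHz.
k=3: 77 kHz, 85 kHz.
Within [22 kHz, 59.5 kHz]: 23 kHz, 31 kHz, 50 kHz, 58 kHz.

23 kHz, 31 kHz, 50 kHz, 58 kHz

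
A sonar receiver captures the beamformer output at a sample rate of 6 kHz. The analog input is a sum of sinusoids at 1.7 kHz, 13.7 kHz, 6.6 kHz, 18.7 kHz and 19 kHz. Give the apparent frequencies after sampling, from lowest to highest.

0.6 kHz, 0.7 kHz, 1 kHz, 1.7 kHz

fs/2 = 3 kHz.
1.7 kHz ≤ fs/2 = 3 kHz, passes unchanged.
13.7 kHz mod fs = 1.7 kHz.
1.7 kHz ≤ fs/2 = 3 kHz, appears at 1.7 kHz.
6.6 kHz mod fs = 0.6 kHz.
0.6 kHz ≤ fs/2 = 3 kHz, appears at 0.6 kHz.
18.7 kHz mod fs = 0.7 kHz.
0.7 kHz ≤ fs/2 = 3 kHz, appears at 0.7 kHz.
19 kHz mod fs = 1 kHz.
1 kHz ≤ fs/2 = 3 kHz, appears at 1 kHz.
Distinct values: {0.6 kHz, 0.7 kHz, 1 kHz, 1.7 kHz}.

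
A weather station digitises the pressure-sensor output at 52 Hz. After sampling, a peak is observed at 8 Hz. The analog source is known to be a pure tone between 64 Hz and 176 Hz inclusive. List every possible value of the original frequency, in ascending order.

96 Hz, 112 Hz, 148 Hz, 164 Hz

Frequencies that alias to 8 Hz are k·fs ± 8 Hz for integer k ≥ 0.
k=0: 8 Hz.
k=1: 44 Hz, 60 Hz.
k=2: 96 Hz, 112 Hz.
k=3: 148 Hz, 164 Hz.
k=4: 200 Hz, 216 Hz.
Within [64 Hz, 176 Hz]: 96 Hz, 112 Hz, 148 Hz, 164 Hz.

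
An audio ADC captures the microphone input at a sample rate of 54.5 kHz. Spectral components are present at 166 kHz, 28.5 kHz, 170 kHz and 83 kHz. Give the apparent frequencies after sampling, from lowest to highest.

fs/2 = 27.25 kHz.
166 kHz mod fs = 2.5 kHz.
2.5 kHz ≤ fs/2 = 27.25 kHz, appears at 2.5 kHz.
28.5 kHz > fs/2 = 27.25 kHz, folds to fs − 28.5 kHz = 26 kHz.
170 kHz mod fs = 6.5 kHz.
6.5 kHz ≤ fs/2 = 27.25 kHz, appears at 6.5 kHz.
83 kHz mod fs = 28.5 kHz.
28.5 kHz > fs/2 = 27.25 kHz, folds to fs − 28.5 kHz = 26 kHz.
Distinct values: {2.5 kHz, 6.5 kHz, 26 kHz}.

2.5 kHz, 6.5 kHz, 26 kHz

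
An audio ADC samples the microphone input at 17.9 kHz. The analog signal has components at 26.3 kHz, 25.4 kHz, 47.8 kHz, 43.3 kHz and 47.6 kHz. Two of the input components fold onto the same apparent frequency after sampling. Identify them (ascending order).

25.4 kHz, 43.3 kHz

fs/2 = 8.95 kHz.
26.3 kHz mod fs = 8.4 kHz.
8.4 kHz ≤ fs/2 = 8.95 kHz, appears at 8.4 kHz.
25.4 kHz mod fs = 7.5 kHz.
7.5 kHz ≤ fs/2 = 8.95 kHz, appears at 7.5 kHz.
47.8 kHz mod fs = 12 kHz.
12 kHz > fs/2 = 8.95 kHz, folds to fs − 12 kHz = 5.9 kHz.
43.3 kHz mod fs = 7.5 kHz.
7.5 kHz ≤ fs/2 = 8.95 kHz, appears at 7.5 kHz.
47.6 kHz mod fs = 11.8 kHz.
11.8 kHz > fs/2 = 8.95 kHz, folds to fs − 11.8 kHz = 6.1 kHz.
25.4 kHz and 43.3 kHz both map to 7.5 kHz.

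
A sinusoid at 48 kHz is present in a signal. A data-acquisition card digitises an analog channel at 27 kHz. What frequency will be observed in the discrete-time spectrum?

48 kHz mod fs = 21 kHz.
21 kHz > fs/2 = 13.5 kHz, folds to fs − 21 kHz = 6 kHz.

6 kHz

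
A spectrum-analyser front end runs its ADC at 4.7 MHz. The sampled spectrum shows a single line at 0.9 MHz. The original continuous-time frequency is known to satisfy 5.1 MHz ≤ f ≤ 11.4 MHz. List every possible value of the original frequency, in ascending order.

5.6 MHz, 8.5 MHz, 10.3 MHz

Frequencies that alias to 0.9 MHz are k·fs ± 0.9 MHz for integer k ≥ 0.
k=0: 0.9 MHz.
k=1: 3.8 MHz, 5.6 MHz.
k=2: 8.5 MHz, 10.3 MHz.
k=3: 13.2 MHz, 15 MHz.
Within [5.1 MHz, 11.4 MHz]: 5.6 MHz, 8.5 MHz, 10.3 MHz.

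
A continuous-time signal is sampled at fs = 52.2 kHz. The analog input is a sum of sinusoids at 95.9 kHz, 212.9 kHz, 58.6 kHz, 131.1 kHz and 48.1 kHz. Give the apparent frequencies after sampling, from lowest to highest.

fs/2 = 26.1 kHz.
95.9 kHz mod fs = 43.7 kHz.
43.7 kHz > fs/2 = 26.1 kHz, folds to fs − 43.7 kHz = 8.5 kHz.
212.9 kHz mod fs = 4.1 kHz.
4.1 kHz ≤ fs/2 = 26.1 kHz, appears at 4.1 kHz.
58.6 kHz mod fs = 6.4 kHz.
6.4 kHz ≤ fs/2 = 26.1 kHz, appears at 6.4 kHz.
131.1 kHz mod fs = 26.7 kHz.
26.7 kHz > fs/2 = 26.1 kHz, folds to fs − 26.7 kHz = 25.5 kHz.
48.1 kHz > fs/2 = 26.1 kHz, folds to fs − 48.1 kHz = 4.1 kHz.
Distinct values: {4.1 kHz, 6.4 kHz, 8.5 kHz, 25.5 kHz}.

4.1 kHz, 6.4 kHz, 8.5 kHz, 25.5 kHz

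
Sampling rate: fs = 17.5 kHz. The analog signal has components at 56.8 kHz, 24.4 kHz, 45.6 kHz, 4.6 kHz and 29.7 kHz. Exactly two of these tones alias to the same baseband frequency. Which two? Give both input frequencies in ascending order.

fs/2 = 8.75 kHz.
56.8 kHz mod fs = 4.3 kHz.
4.3 kHz ≤ fs/2 = 8.75 kHz, appears at 4.3 kHz.
24.4 kHz mod fs = 6.9 kHz.
6.9 kHz ≤ fs/2 = 8.75 kHz, appears at 6.9 kHz.
45.6 kHz mod fs = 10.6 kHz.
10.6 kHz > fs/2 = 8.75 kHz, folds to fs − 10.6 kHz = 6.9 kHz.
4.6 kHz ≤ fs/2 = 8.75 kHz, passes unchanged.
29.7 kHz mod fs = 12.2 kHz.
12.2 kHz > fs/2 = 8.75 kHz, folds to fs − 12.2 kHz = 5.3 kHz.
24.4 kHz and 45.6 kHz both map to 6.9 kHz.

24.4 kHz, 45.6 kHz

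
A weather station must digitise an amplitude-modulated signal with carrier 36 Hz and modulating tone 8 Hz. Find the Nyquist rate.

AM sidebands sit at fc ± fm = 28 Hz and 44 Hz.
Highest-frequency component: 44 Hz.
Nyquist rate = 2 × 44 Hz = 88 Hz.

88 Hz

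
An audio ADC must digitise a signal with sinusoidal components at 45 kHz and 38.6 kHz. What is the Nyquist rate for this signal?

90 kHz

Highest-frequency component: 45 kHz.
Nyquist rate = 2 × 45 kHz = 90 kHz.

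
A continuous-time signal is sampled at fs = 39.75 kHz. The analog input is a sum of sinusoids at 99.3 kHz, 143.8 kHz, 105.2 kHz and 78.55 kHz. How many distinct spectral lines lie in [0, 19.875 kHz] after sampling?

4

fs/2 = 19.875 kHz.
99.3 kHz mod fs = 19.8 kHz.
19.8 kHz ≤ fs/2 = 19.875 kHz, appears at 19.8 kHz.
143.8 kHz mod fs = 24.55 kHz.
24.55 kHz > fs/2 = 19.875 kHz, folds to fs − 24.55 kHz = 15.2 kHz.
105.2 kHz mod fs = 25.7 kHz.
25.7 kHz > fs/2 = 19.875 kHz, folds to fs − 25.7 kHz = 14.05 kHz.
78.55 kHz mod fs = 38.8 kHz.
38.8 kHz > fs/2 = 19.875 kHz, folds to fs − 38.8 kHz = 0.95 kHz.
Distinct values: {0.95 kHz, 14.05 kHz, 15.2 kHz, 19.8 kHz} → 4.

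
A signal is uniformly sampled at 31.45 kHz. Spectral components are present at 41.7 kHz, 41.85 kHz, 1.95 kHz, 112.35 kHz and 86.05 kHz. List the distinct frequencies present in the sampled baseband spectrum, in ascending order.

1.95 kHz, 8.3 kHz, 10.25 kHz, 10.4 kHz, 13.45 kHz

fs/2 = 15.725 kHz.
41.7 kHz mod fs = 10.25 kHz.
10.25 kHz ≤ fs/2 = 15.725 kHz, appears at 10.25 kHz.
41.85 kHz mod fs = 10.4 kHz.
10.4 kHz ≤ fs/2 = 15.725 kHz, appears at 10.4 kHz.
1.95 kHz ≤ fs/2 = 15.725 kHz, passes unchanged.
112.35 kHz mod fs = 18 kHz.
18 kHz > fs/2 = 15.725 kHz, folds to fs − 18 kHz = 13.45 kHz.
86.05 kHz mod fs = 23.15 kHz.
23.15 kHz > fs/2 = 15.725 kHz, folds to fs − 23.15 kHz = 8.3 kHz.
Distinct values: {1.95 kHz, 8.3 kHz, 10.25 kHz, 10.4 kHz, 13.45 kHz}.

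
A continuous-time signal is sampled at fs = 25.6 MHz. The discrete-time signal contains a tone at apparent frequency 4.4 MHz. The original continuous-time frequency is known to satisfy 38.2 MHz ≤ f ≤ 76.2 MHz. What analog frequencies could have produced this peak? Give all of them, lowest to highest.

Frequencies that alias to 4.4 MHz are k·fs ± 4.4 MHz for integer k ≥ 0.
k=0: 4.4 MHz.
k=1: 21.2 MHz, 30 MHz.
k=2: 46.8 MHz, 55.6 MHz.
k=3: 72.4 MHz, 81.2 MHz.
k=4: 98 MHz, 106.8 MHz.
Within [38.2 MHz, 76.2 MHz]: 46.8 MHz, 55.6 MHz, 72.4 MHz.

46.8 MHz, 55.6 MHz, 72.4 MHz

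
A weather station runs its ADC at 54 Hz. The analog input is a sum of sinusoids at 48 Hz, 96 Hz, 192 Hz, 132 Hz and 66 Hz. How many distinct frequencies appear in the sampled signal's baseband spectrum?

fs/2 = 27 Hz.
48 Hz > fs/2 = 27 Hz, folds to fs − 48 Hz = 6 Hz.
96 Hz mod fs = 42 Hz.
42 Hz > fs/2 = 27 Hz, folds to fs − 42 Hz = 12 Hz.
192 Hz mod fs = 30 Hz.
30 Hz > fs/2 = 27 Hz, folds to fs − 30 Hz = 24 Hz.
132 Hz mod fs = 24 Hz.
24 Hz ≤ fs/2 = 27 Hz, appears at 24 Hz.
66 Hz mod fs = 12 Hz.
12 Hz ≤ fs/2 = 27 Hz, appears at 12 Hz.
Distinct values: {6 Hz, 12 Hz, 24 Hz} → 3.

3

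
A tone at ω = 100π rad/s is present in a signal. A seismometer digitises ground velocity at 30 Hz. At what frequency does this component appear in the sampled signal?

ω = 100π rad/s → f = ω/(2π) = 50 Hz.
50 Hz mod fs = 20 Hz.
20 Hz > fs/2 = 15 Hz, folds to fs − 20 Hz = 10 Hz.

10 Hz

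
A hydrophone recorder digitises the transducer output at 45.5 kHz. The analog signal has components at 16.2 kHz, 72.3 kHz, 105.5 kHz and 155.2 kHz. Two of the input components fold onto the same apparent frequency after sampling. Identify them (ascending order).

fs/2 = 22.75 kHz.
16.2 kHz ≤ fs/2 = 22.75 kHz, passes unchanged.
72.3 kHz mod fs = 26.8 kHz.
26.8 kHz > fs/2 = 22.75 kHz, folds to fs − 26.8 kHz = 18.7 kHz.
105.5 kHz mod fs = 14.5 kHz.
14.5 kHz ≤ fs/2 = 22.75 kHz, appears at 14.5 kHz.
155.2 kHz mod fs = 18.7 kHz.
18.7 kHz ≤ fs/2 = 22.75 kHz, appears at 18.7 kHz.
72.3 kHz and 155.2 kHz both map to 18.7 kHz.

72.3 kHz, 155.2 kHz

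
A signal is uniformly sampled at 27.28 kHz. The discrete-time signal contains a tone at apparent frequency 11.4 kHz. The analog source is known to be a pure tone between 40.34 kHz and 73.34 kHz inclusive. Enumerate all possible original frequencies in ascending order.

Frequencies that alias to 11.4 kHz are k·fs ± 11.4 kHz for integer k ≥ 0.
k=0: 11.4 kHz.
k=1: 15.88 kHz, 38.68 kHz.
k=2: 43.16 kHz, 65.96 kHz.
k=3: 70.44 kHz, 93.24 kHz.
k=4: 97.72 kHz, 120.52 kHz.
Within [40.34 kHz, 73.34 kHz]: 43.16 kHz, 65.96 kHz, 70.44 kHz.

43.16 kHz, 65.96 kHz, 70.44 kHz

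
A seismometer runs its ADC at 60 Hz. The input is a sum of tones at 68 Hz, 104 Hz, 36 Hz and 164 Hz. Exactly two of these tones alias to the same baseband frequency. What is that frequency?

16 Hz

fs/2 = 30 Hz.
68 Hz mod fs = 8 Hz.
8 Hz ≤ fs/2 = 30 Hz, appears at 8 Hz.
104 Hz mod fs = 44 Hz.
44 Hz > fs/2 = 30 Hz, folds to fs − 44 Hz = 16 Hz.
36 Hz > fs/2 = 30 Hz, folds to fs − 36 Hz = 24 Hz.
164 Hz mod fs = 44 Hz.
44 Hz > fs/2 = 30 Hz, folds to fs − 44 Hz = 16 Hz.
104 Hz and 164 Hz both map to 16 Hz.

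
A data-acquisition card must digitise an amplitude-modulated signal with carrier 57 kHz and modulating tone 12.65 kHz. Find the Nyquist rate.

139.3 kHz

AM sidebands sit at fc ± fm = 44.35 kHz and 69.65 kHz.
Highest-frequency component: 69.65 kHz.
Nyquist rate = 2 × 69.65 kHz = 139.3 kHz.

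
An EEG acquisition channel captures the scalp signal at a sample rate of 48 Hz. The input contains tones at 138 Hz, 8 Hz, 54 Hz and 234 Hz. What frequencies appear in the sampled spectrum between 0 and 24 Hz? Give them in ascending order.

6 Hz, 8 Hz

fs/2 = 24 Hz.
138 Hz mod fs = 42 Hz.
42 Hz > fs/2 = 24 Hz, folds to fs − 42 Hz = 6 Hz.
8 Hz ≤ fs/2 = 24 Hz, passes unchanged.
54 Hz mod fs = 6 Hz.
6 Hz ≤ fs/2 = 24 Hz, appears at 6 Hz.
234 Hz mod fs = 42 Hz.
42 Hz > fs/2 = 24 Hz, folds to fs − 42 Hz = 6 Hz.
Distinct values: {6 Hz, 8 Hz}.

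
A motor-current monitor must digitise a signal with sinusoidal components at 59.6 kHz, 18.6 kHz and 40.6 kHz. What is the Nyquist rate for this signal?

119.2 kHz

Highest-frequency component: 59.6 kHz.
Nyquist rate = 2 × 59.6 kHz = 119.2 kHz.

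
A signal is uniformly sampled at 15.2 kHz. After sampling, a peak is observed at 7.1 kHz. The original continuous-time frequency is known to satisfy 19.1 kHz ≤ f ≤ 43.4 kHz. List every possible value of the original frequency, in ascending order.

22.3 kHz, 23.3 kHz, 37.5 kHz, 38.5 kHz

Frequencies that alias to 7.1 kHz are k·fs ± 7.1 kHz for integer k ≥ 0.
k=0: 7.1 kHz.
k=1: 8.1 kHz, 22.3 kHz.
k=2: 23.3 kHz, 37.5 kHz.
k=3: 38.5 kHz, 52.7 kHz.
k=4: 53.7 kHz, 67.9 kHz.
Within [19.1 kHz, 43.4 kHz]: 22.3 kHz, 23.3 kHz, 37.5 kHz, 38.5 kHz.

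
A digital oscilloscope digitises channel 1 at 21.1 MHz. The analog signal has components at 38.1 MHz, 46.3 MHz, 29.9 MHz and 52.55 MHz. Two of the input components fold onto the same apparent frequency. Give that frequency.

4.1 MHz

fs/2 = 10.55 MHz.
38.1 MHz mod fs = 17 MHz.
17 MHz > fs/2 = 10.55 MHz, folds to fs − 17 MHz = 4.1 MHz.
46.3 MHz mod fs = 4.1 MHz.
4.1 MHz ≤ fs/2 = 10.55 MHz, appears at 4.1 MHz.
29.9 MHz mod fs = 8.8 MHz.
8.8 MHz ≤ fs/2 = 10.55 MHz, appears at 8.8 MHz.
52.55 MHz mod fs = 10.35 MHz.
10.35 MHz ≤ fs/2 = 10.55 MHz, appears at 10.35 MHz.
38.1 MHz and 46.3 MHz both map to 4.1 MHz.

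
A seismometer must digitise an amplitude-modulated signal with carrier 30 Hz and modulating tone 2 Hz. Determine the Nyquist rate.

AM sidebands sit at fc ± fm = 28 Hz and 32 Hz.
Highest-frequency component: 32 Hz.
Nyquist rate = 2 × 32 Hz = 64 Hz.

64 Hz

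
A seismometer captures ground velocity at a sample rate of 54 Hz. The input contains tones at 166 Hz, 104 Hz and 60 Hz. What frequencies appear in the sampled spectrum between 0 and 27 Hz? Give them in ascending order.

4 Hz, 6 Hz

fs/2 = 27 Hz.
166 Hz mod fs = 4 Hz.
4 Hz ≤ fs/2 = 27 Hz, appears at 4 Hz.
104 Hz mod fs = 50 Hz.
50 Hz > fs/2 = 27 Hz, folds to fs − 50 Hz = 4 Hz.
60 Hz mod fs = 6 Hz.
6 Hz ≤ fs/2 = 27 Hz, appears at 6 Hz.
Distinct values: {4 Hz, 6 Hz}.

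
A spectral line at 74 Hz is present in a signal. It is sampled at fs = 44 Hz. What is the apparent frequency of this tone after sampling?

74 Hz mod fs = 30 Hz.
30 Hz > fs/2 = 22 Hz, folds to fs − 30 Hz = 14 Hz.

14 Hz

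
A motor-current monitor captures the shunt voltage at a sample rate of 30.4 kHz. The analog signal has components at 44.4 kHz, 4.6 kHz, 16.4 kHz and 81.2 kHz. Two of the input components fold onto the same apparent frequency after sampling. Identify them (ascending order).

16.4 kHz, 44.4 kHz

fs/2 = 15.2 kHz.
44.4 kHz mod fs = 14 kHz.
14 kHz ≤ fs/2 = 15.2 kHz, appears at 14 kHz.
4.6 kHz ≤ fs/2 = 15.2 kHz, passes unchanged.
16.4 kHz > fs/2 = 15.2 kHz, folds to fs − 16.4 kHz = 14 kHz.
81.2 kHz mod fs = 20.4 kHz.
20.4 kHz > fs/2 = 15.2 kHz, folds to fs − 20.4 kHz = 10 kHz.
16.4 kHz and 44.4 kHz both map to 14 kHz.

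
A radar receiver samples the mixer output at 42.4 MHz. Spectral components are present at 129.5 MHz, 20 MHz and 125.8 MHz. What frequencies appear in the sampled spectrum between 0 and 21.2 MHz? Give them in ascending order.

fs/2 = 21.2 MHz.
129.5 MHz mod fs = 2.3 MHz.
2.3 MHz ≤ fs/2 = 21.2 MHz, appears at 2.3 MHz.
20 MHz ≤ fs/2 = 21.2 MHz, passes unchanged.
125.8 MHz mod fs = 41 MHz.
41 MHz > fs/2 = 21.2 MHz, folds to fs − 41 MHz = 1.4 MHz.
Distinct values: {1.4 MHz, 2.3 MHz, 20 MHz}.

1.4 MHz, 2.3 MHz, 20 MHz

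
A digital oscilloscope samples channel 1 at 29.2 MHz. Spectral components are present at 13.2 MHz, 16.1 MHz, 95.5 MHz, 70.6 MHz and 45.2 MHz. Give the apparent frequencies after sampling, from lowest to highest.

7.9 MHz, 12.2 MHz, 13.1 MHz, 13.2 MHz

fs/2 = 14.6 MHz.
13.2 MHz ≤ fs/2 = 14.6 MHz, passes unchanged.
16.1 MHz > fs/2 = 14.6 MHz, folds to fs − 16.1 MHz = 13.1 MHz.
95.5 MHz mod fs = 7.9 MHz.
7.9 MHz ≤ fs/2 = 14.6 MHz, appears at 7.9 MHz.
70.6 MHz mod fs = 12.2 MHz.
12.2 MHz ≤ fs/2 = 14.6 MHz, appears at 12.2 MHz.
45.2 MHz mod fs = 16 MHz.
16 MHz > fs/2 = 14.6 MHz, folds to fs − 16 MHz = 13.2 MHz.
Distinct values: {7.9 MHz, 12.2 MHz, 13.1 MHz, 13.2 MHz}.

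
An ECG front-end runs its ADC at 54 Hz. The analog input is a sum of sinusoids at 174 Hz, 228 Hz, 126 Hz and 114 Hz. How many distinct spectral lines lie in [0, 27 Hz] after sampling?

fs/2 = 27 Hz.
174 Hz mod fs = 12 Hz.
12 Hz ≤ fs/2 = 27 Hz, appears at 12 Hz.
228 Hz mod fs = 12 Hz.
12 Hz ≤ fs/2 = 27 Hz, appears at 12 Hz.
126 Hz mod fs = 18 Hz.
18 Hz ≤ fs/2 = 27 Hz, appears at 18 Hz.
114 Hz mod fs = 6 Hz.
6 Hz ≤ fs/2 = 27 Hz, appears at 6 Hz.
Distinct values: {6 Hz, 12 Hz, 18 Hz} → 3.

3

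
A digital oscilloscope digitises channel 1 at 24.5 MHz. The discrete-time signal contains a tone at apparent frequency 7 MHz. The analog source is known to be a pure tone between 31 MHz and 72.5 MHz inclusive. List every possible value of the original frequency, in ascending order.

31.5 MHz, 42 MHz, 56 MHz, 66.5 MHz

Frequencies that alias to 7 MHz are k·fs ± 7 MHz for integer k ≥ 0.
k=0: 7 MHz.
k=1: 17.5 MHz, 31.5 MHz.
k=2: 42 MHz, 56 MHz.
k=3: 66.5 MHz, 80.5 MHz.
k=4: 91 MHz, 105 MHz.
Within [31 MHz, 72.5 MHz]: 31.5 MHz, 42 MHz, 56 MHz, 66.5 MHz.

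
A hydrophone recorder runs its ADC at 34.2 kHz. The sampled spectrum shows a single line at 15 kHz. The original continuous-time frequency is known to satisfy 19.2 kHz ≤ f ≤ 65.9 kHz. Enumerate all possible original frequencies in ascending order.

19.2 kHz, 49.2 kHz, 53.4 kHz

Frequencies that alias to 15 kHz are k·fs ± 15 kHz for integer k ≥ 0.
k=0: 15 kHz.
k=1: 19.2 kHz, 49.2 kHz.
k=2: 53.4 kHz, 83.4 kHz.
k=3: 87.6 kHz, 117.6 kHz.
Within [19.2 kHz, 65.9 kHz]: 19.2 kHz, 49.2 kHz, 53.4 kHz.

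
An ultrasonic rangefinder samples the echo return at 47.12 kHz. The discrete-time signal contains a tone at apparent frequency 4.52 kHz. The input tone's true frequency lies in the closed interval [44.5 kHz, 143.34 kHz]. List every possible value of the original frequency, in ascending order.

51.64 kHz, 89.72 kHz, 98.76 kHz, 136.84 kHz

Frequencies that alias to 4.52 kHz are k·fs ± 4.52 kHz for integer k ≥ 0.
k=0: 4.52 kHz.
k=1: 42.6 kHz, 51.64 kHz.
k=2: 89.72 kHz, 98.76 kHz.
k=3: 136.84 kHz, 145.88 kHz.
k=4: 183.96 kHz, 193 kHz.
Within [44.5 kHz, 143.34 kHz]: 51.64 kHz, 89.72 kHz, 98.76 kHz, 136.84 kHz.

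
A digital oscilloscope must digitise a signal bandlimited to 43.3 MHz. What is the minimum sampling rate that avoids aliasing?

Nyquist rate = 2 × 43.3 MHz = 86.6 MHz.

86.6 MHz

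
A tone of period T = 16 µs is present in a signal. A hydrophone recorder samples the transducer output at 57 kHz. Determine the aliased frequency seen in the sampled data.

T = 16 µs → f = 1/T = 62.5 kHz.
62.5 kHz mod fs = 5.5 kHz.
5.5 kHz ≤ fs/2 = 28.5 kHz, appears at 5.5 kHz.

5.5 kHz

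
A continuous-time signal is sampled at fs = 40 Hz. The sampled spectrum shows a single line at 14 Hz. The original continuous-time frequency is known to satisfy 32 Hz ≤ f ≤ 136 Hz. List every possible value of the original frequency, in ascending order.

Frequencies that alias to 14 Hz are k·fs ± 14 Hz for integer k ≥ 0.
k=0: 14 Hz.
k=1: 26 Hz, 54 Hz.
k=2: 66 Hz, 94 Hz.
k=3: 106 Hz, 134 Hz.
k=4: 146 Hz, 174 Hz.
Within [32 Hz, 136 Hz]: 54 Hz, 66 Hz, 94 Hz, 106 Hz, 134 Hz.

54 Hz, 66 Hz, 94 Hz, 106 Hz, 134 Hz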